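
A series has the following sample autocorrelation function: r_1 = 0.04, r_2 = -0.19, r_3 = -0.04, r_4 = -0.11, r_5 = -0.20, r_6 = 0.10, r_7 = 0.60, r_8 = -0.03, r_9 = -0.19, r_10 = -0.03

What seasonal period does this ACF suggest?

The largest autocorrelation is r_7 = 0.60; the remaining lags stay at or below 0.10.
The dominant spike at lag 7 indicates a seasonal period of 7.

7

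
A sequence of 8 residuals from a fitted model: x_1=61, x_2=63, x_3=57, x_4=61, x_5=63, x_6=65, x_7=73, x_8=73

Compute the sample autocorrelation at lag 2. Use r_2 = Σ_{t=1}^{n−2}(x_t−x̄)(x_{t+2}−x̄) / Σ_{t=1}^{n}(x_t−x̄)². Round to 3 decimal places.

Mean x̄ = (61 + 63 + 57 + 61 + 63 + 65 + 73 + 73)/8 = 64.5000
Σ(x_t−x̄)(x_{t+2}−x̄) = (26.2500) + (5.2500) + (11.2500) + (-1.7500) + (-12.7500) + (4.2500) = 32.5000
Denominator Σ(x_t−x̄)² = 230.0000
r_2 = 32.5000 / 230.0000 = 0.141

0.141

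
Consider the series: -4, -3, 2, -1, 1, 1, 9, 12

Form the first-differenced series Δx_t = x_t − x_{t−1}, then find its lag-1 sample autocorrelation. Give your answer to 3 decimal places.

First differences Δx: 1, 5, -3, 2, 0, 8, 3
Mean of differences = 2.2857
Numerator Σ(Δx_t−Δx̄)(Δx_{t+1}−Δx̄) = -24.6531
Denominator Σ(Δx_t−Δx̄)² = 75.4286
r_1(Δx) = -24.6531 / 75.4286 = -0.327

-0.327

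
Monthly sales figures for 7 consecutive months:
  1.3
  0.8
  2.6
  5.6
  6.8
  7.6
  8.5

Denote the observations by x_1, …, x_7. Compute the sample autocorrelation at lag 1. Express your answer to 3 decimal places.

Mean x̄ = (1.3 + 0.8 + 2.6 + 5.6 + 6.8 + 7.6 + 8.5)/7 = 4.7429
Numerator Σ_{t=1}^{6}(x_t−x̄)(x_{t+1}−x̄) = 38.5624
Denominator Σ(x_t−x̄)² = 59.2371
r_1 = 38.5624 / 59.2371 = 0.651

0.651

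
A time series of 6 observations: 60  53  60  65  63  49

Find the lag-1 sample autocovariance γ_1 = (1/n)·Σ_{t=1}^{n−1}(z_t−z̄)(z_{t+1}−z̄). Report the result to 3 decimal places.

Mean z̄ = (60 + 53 + 60 + 65 + 63 + 49)/6 = 58.3333
Σ_{t=1}^{5}(z_t−z̄)(z_{t+1}−z̄) = -19.1111
γ_1 = -19.1111 / 6 = -3.185

-3.185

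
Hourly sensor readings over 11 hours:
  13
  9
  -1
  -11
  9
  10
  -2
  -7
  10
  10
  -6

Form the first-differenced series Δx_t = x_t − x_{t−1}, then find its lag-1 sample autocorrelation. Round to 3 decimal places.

First differences Δx: -4, -10, -10, 20, 1, -12, -5, 17, 0, -16
Mean of differences = -1.9000
Numerator Σ(Δx_t−Δx̄)(Δx_{t+1}−Δx̄) = -78.7100
Denominator Σ(Δx_t−Δx̄)² = 1294.9000
r_1(Δx) = -78.7100 / 1294.9000 = -0.061

-0.061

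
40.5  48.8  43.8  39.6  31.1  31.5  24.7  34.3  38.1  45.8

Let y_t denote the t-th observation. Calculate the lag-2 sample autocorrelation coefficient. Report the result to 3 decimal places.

Mean ȳ = (40.5 + 48.8 + 43.8 + 39.6 + 31.1 + 31.5 + 24.7 + 34.3 + 38.1 + 45.8)/10 = 37.8200
Numerator Σ_{t=1}^{8}(y_t−ȳ)(y_{t+2}−ȳ) = 62.7852
Denominator Σ(y_t−ȳ)² = 500.0560
r_2 = 62.7852 / 500.0560 = 0.126

0.126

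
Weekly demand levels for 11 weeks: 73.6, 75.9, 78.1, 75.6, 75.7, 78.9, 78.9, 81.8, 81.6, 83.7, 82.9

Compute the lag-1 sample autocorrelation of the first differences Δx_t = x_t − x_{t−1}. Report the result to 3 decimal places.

-0.355

First differences Δx: 2.3, 2.2, -2.5, 0.1, 3.2, 0.0, 2.9, -0.2, 2.1, -0.8
Mean of differences = 0.9300
Numerator Σ(Δx_t−Δx̄)(Δx_{t+1}−Δx̄) = -11.1689
Denominator Σ(Δx_t−Δx̄)² = 31.4810
r_1(Δx) = -11.1689 / 31.4810 = -0.355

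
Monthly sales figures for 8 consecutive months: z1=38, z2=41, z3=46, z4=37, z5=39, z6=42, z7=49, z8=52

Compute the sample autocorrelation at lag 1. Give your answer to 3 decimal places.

0.298

Mean z̄ = (38 + 41 + 46 + 37 + 39 + 42 + 49 + 52)/8 = 43.0000
Deviations from mean: -5.0000, -2.0000, 3.0000, -6.0000, -4.0000, -1.0000, 6.0000, 9.0000
Σ(z_t−z̄)(z_{t+1}−z̄) = (10.0000) + (-6.0000) + (-18.0000) + (24.0000) + (4.0000) + (-6.0000) + (54.0000) = 62.0000
Denominator Σ(z_t−z̄)² = 208.0000
r_1 = 62.0000 / 208.0000 = 0.298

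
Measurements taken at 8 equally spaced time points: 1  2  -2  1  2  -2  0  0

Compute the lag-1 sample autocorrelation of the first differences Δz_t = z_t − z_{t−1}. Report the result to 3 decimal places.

First differences Δz: 1, -4, 3, 1, -4, 2, 0
Mean of differences = -0.1429
Numerator Σ(Δz_t−Δz̄)(Δz_{t+1}−Δz̄) = -25.3061
Denominator Σ(Δz_t−Δz̄)² = 46.8571
r_1(Δz) = -25.3061 / 46.8571 = -0.540

-0.540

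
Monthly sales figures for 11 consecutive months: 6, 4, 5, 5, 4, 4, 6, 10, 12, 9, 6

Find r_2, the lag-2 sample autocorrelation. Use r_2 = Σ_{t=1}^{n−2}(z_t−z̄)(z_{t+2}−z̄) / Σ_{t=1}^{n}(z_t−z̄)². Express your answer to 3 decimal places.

Mean z̄ = (6 + 4 + 5 + 5 + 4 + 4 + 6 + 10 + 12 + 9 + 6)/11 = 6.4545
Numerator Σ_{t=1}^{9}(z_t−z̄)(z_{t+2}−z̄) = 7.7686
Denominator Σ(z_t−z̄)² = 72.7273
r_2 = 7.7686 / 72.7273 = 0.107

0.107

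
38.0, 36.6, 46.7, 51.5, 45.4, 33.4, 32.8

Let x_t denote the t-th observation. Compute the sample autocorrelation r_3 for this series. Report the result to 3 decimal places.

Mean x̄ = (38.0 + 36.6 + 46.7 + 51.5 + 45.4 + 33.4 + 32.8)/7 = 40.6286
Deviations from mean: -2.6286, -4.0286, 6.0714, 10.8714, 4.7714, -7.2286, -7.8286
Σ(x_t−x̄)(x_{t+3}−x̄) = (-28.5763) + (-19.2220) + (-43.8878) + (-85.1078) = -176.7939
Denominator Σ(x_t−x̄)² = 314.4943
r_3 = -176.7939 / 314.4943 = -0.562

-0.562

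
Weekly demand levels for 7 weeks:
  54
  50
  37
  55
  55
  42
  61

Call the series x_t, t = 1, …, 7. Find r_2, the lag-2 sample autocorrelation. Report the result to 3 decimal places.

Mean x̄ = (54 + 50 + 37 + 55 + 55 + 42 + 61)/7 = 50.5714
Deviations from mean: 3.4286, -0.5714, -13.5714, 4.4286, 4.4286, -8.5714, 10.4286
Numerator Σ_{t=1}^{5}(x_t−x̄)(x_{t+2}−x̄) = -100.9388
Denominator Σ(x_t−x̄)² = 417.7143
r_2 = -100.9388 / 417.7143 = -0.242

-0.242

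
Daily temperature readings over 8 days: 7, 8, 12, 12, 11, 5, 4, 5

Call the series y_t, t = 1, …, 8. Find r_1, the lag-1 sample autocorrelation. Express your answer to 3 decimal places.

Mean ȳ = (7 + 8 + 12 + 12 + 11 + 5 + 4 + 5)/8 = 8.0000
Deviations from mean: -1.0000, 0.0000, 4.0000, 4.0000, 3.0000, -3.0000, -4.0000, -3.0000
Numerator Σ_{t=1}^{7}(y_t−ȳ)(y_{t+1}−ȳ) = 43.0000
Denominator Σ(y_t−ȳ)² = 76.0000
r_1 = 43.0000 / 76.0000 = 0.566

0.566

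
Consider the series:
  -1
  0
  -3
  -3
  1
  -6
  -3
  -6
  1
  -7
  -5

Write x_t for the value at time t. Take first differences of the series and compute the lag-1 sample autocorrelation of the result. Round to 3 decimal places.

First differences Δx: 1, -3, 0, 4, -7, 3, -3, 7, -8, 2
Mean of differences = -0.4000
Numerator Σ(Δx_t−Δx̄)(Δx_{t+1}−Δx̄) = -156.9600
Denominator Σ(Δx_t−Δx̄)² = 208.4000
r_1(Δx) = -156.9600 / 208.4000 = -0.753

-0.753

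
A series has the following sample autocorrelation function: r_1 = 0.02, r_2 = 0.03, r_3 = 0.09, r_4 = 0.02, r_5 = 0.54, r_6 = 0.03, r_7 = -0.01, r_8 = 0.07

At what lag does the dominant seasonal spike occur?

The largest autocorrelation is r_5 = 0.54; the remaining lags stay at or below 0.09.
The dominant spike at lag 5 indicates a seasonal period of 5.

5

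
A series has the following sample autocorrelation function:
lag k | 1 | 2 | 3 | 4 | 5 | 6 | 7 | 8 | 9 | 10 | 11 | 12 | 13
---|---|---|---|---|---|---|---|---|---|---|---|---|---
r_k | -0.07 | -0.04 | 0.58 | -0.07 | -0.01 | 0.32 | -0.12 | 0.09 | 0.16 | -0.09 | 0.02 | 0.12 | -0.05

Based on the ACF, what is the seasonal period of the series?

The largest autocorrelation is r_3 = 0.58, with weaker echoes at lags 6 (0.32) and 9 (0.16); the remaining lags stay at or below 0.12.
The dominant spike at lag 3 indicates a seasonal period of 3.

3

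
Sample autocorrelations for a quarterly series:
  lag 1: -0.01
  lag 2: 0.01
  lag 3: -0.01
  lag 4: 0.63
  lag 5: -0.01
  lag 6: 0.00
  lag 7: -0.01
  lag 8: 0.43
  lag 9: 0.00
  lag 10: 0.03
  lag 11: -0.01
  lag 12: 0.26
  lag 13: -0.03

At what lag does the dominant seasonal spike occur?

4

The largest autocorrelation is r_4 = 0.63, with weaker echoes at lags 8 (0.43) and 12 (0.26); the remaining lags stay at or below 0.03.
The dominant spike at lag 4 indicates a seasonal period of 4.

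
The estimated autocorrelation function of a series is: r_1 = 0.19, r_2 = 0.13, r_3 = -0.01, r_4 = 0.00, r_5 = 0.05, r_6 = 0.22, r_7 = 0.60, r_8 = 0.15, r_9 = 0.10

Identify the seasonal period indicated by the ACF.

The largest autocorrelation is r_7 = 0.60; the remaining lags stay at or below 0.22.
The dominant spike at lag 7 indicates a seasonal period of 7.

7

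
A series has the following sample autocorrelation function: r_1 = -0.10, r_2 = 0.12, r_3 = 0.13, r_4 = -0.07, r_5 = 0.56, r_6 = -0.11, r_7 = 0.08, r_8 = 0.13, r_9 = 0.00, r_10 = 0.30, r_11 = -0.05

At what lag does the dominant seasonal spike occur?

The largest autocorrelation is r_5 = 0.56, with a weaker echo at lag 10 (0.30); the remaining lags stay at or below 0.13.
The dominant spike at lag 5 indicates a seasonal period of 5.

5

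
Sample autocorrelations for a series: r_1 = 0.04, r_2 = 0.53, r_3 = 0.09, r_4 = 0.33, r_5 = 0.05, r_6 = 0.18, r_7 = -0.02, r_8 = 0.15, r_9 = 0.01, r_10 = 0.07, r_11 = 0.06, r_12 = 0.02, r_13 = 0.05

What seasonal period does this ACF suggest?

2

The largest autocorrelation is r_2 = 0.53, with weaker echoes at lags 4 (0.33), 6 (0.18) and 8 (0.15); the remaining lags stay at or below 0.09.
The dominant spike at lag 2 indicates a seasonal period of 2.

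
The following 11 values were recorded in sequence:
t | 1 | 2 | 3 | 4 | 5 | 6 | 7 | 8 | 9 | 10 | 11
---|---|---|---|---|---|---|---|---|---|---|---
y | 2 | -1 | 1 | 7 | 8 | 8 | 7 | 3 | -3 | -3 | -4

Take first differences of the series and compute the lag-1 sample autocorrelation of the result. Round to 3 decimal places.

0.383

First differences Δy: -3, 2, 6, 1, 0, -1, -4, -6, 0, -1
Mean of differences = -0.6000
Numerator Σ(Δy_t−Δȳ)(Δy_{t+1}−Δȳ) = 38.4400
Denominator Σ(Δy_t−Δȳ)² = 100.4000
r_1(Δy) = 38.4400 / 100.4000 = 0.383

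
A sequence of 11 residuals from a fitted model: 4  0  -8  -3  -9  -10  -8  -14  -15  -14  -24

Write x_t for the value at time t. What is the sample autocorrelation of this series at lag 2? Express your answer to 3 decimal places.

0.291

Mean x̄ = (4 + 0 − 8 − 3 − 9 − 10 − 8 − 14 − 15 − 14 − 24)/11 = -9.1818
Numerator Σ_{t=1}^{9}(x_t−x̄)(x_{t+2}−x̄) = 174.2066
Denominator Σ(x_t−x̄)² = 599.6364
r_2 = 174.2066 / 599.6364 = 0.291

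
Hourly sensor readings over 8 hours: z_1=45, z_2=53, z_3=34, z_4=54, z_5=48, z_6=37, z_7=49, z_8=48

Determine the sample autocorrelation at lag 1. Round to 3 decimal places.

Mean z̄ = (45 + 53 + 34 + 54 + 48 + 37 + 49 + 48)/8 = 46.0000
Σ(z_t−z̄)(z_{t+1}−z̄) = (-7.0000) + (-84.0000) + (-96.0000) + (16.0000) + (-18.0000) + (-27.0000) + (6.0000) = -210.0000
Denominator Σ(z_t−z̄)² = 356.0000
r_1 = -210.0000 / 356.0000 = -0.590

-0.590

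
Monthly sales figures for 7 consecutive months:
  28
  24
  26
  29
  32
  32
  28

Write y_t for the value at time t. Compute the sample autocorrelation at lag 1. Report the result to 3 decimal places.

Mean ȳ = (28 + 24 + 26 + 29 + 32 + 32 + 28)/7 = 28.4286
Deviations from mean: -0.4286, -4.4286, -2.4286, 0.5714, 3.5714, 3.5714, -0.4286
Σ(y_t−ȳ)(y_{t+1}−ȳ) = (1.8980) + (10.7551) + (-1.3878) + (2.0408) + (12.7551) + (-1.5306) = 24.5306
Denominator Σ(y_t−ȳ)² = 51.7143
r_1 = 24.5306 / 51.7143 = 0.474

0.474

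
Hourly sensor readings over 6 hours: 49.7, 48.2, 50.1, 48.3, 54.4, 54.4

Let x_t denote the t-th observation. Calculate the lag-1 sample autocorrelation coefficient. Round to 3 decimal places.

0.258

Mean x̄ = (49.7 + 48.2 + 50.1 + 48.3 + 54.4 + 54.4)/6 = 50.8500
Σ(x_t−x̄)(x_{t+1}−x̄) = (3.0475) + (1.9875) + (1.9125) + (-9.0525) + (12.6025) = 10.4975
Denominator Σ(x_t−x̄)² = 40.6150
r_1 = 10.4975 / 40.6150 = 0.258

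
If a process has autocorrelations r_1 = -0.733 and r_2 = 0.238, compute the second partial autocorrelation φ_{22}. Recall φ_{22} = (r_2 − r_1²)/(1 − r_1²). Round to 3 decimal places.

φ_{22} = (r_2 − r_1²) / (1 − r_1²)
r_1² = (-0.733)² = 0.537289
Numerator = 0.238 − 0.5373 = -0.2993; denominator = 1 − 0.5373 = 0.4627
φ_{22} = -0.2993 / 0.4627 = -0.647

-0.647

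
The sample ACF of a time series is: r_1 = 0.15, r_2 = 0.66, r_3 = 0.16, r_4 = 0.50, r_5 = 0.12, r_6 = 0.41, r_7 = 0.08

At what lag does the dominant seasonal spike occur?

The largest autocorrelation is r_2 = 0.66, with weaker echoes at lags 4 (0.50) and 6 (0.41); the remaining lags stay at or below 0.16.
The dominant spike at lag 2 indicates a seasonal period of 2.

2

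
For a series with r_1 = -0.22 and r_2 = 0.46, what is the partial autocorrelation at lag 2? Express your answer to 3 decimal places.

0.433

φ_{22} = (r_2 − r_1²) / (1 − r_1²)
r_1² = (-0.22)² = 0.0484
Numerator = 0.46 − 0.0484 = 0.4116; denominator = 1 − 0.0484 = 0.9516
φ_{22} = 0.4116 / 0.9516 = 0.433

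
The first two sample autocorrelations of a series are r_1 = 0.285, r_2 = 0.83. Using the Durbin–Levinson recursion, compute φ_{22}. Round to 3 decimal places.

0.815

φ_{22} = (r_2 − r_1²) / (1 − r_1²)
r_1² = (0.285)² = 0.081225
Numerator = 0.83 − 0.0812 = 0.7488; denominator = 1 − 0.0812 = 0.9188
φ_{22} = 0.7488 / 0.9188 = 0.815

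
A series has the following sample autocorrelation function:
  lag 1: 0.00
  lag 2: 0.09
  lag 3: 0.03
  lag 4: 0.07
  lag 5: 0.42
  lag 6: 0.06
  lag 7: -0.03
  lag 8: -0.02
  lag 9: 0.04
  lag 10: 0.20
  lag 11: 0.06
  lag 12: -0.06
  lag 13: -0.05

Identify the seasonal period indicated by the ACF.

5

The largest autocorrelation is r_5 = 0.42, with a weaker echo at lag 10 (0.20); the remaining lags stay at or below 0.09.
The dominant spike at lag 5 indicates a seasonal period of 5.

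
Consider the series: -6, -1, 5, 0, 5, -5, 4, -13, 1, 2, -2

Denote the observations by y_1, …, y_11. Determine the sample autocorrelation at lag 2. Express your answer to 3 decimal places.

Mean ȳ = (-6 − 1 + 5 + 0 + 5 − 5 + 4 − 13 + 1 + 2 − 2)/11 = -0.9091
Numerator Σ_{t=1}^{9}(y_t−ȳ)(y_{t+2}−ȳ) = 51.6198
Denominator Σ(y_t−ȳ)² = 296.9091
r_2 = 51.6198 / 296.9091 = 0.174

0.174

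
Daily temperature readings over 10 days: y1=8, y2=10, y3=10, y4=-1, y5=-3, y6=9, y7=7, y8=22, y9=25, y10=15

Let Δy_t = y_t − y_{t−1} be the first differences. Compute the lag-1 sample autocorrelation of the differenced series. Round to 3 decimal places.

-0.088

First differences Δy: 2, 0, -11, -2, 12, -2, 15, 3, -10
Mean of differences = 0.7778
Numerator Σ(Δy_t−Δȳ)(Δy_{t+1}−Δȳ) = -53.2716
Denominator Σ(Δy_t−Δȳ)² = 605.5556
r_1(Δy) = -53.2716 / 605.5556 = -0.088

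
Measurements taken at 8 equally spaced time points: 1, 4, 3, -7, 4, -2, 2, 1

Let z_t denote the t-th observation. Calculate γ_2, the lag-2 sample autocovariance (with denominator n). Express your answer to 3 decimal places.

0.922

Mean z̄ = (1 + 4 + 3 − 7 + 4 − 2 + 2 + 1)/8 = 0.7500
Deviations: 0.2500, 3.2500, 2.2500, -7.7500, 3.2500, -2.7500, 1.2500, 0.2500
Σ_{t=1}^{6}(z_t−z̄)(z_{t+2}−z̄) = 7.3750
γ_2 = 7.3750 / 8 = 0.922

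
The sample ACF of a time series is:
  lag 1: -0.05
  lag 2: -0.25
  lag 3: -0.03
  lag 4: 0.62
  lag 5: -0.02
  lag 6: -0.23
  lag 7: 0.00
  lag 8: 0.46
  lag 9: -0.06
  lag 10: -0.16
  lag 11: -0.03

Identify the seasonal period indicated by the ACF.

The largest autocorrelation is r_4 = 0.62, with a weaker echo at lag 8 (0.46); the remaining lags stay at or below 0.00.
The dominant spike at lag 4 indicates a seasonal period of 4.

4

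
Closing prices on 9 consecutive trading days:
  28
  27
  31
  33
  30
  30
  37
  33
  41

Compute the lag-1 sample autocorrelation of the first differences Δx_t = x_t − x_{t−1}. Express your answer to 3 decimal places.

First differences Δx: -1, 4, 2, -3, 0, 7, -4, 8
Mean of differences = 1.6250
Numerator Σ(Δx_t−Δx̄)(Δx_{t+1}−Δx̄) = -74.3906
Denominator Σ(Δx_t−Δx̄)² = 137.8750
r_1(Δx) = -74.3906 / 137.8750 = -0.540

-0.540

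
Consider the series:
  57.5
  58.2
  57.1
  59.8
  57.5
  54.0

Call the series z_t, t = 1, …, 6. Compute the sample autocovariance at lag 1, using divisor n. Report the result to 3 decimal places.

Mean z̄ = (57.5 + 58.2 + 57.1 + 59.8 + 57.5 + 54.0)/6 = 57.3500
Σ_{t=1}^{5}(z_t−z̄)(z_{t+1}−z̄) = -0.8325
γ_1 = -0.8325 / 6 = -0.139

-0.139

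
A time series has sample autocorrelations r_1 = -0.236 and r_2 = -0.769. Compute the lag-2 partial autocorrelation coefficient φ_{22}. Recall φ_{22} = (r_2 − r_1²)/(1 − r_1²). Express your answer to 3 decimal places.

φ_{22} = (r_2 − r_1²) / (1 − r_1²)
r_1² = (-0.236)² = 0.055696
Numerator = -0.769 − 0.0557 = -0.8247; denominator = 1 − 0.0557 = 0.9443
φ_{22} = -0.8247 / 0.9443 = -0.873

-0.873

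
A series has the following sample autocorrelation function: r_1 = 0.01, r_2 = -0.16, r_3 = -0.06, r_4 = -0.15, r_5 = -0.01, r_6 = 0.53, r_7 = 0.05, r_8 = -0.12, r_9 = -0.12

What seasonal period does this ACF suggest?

The largest autocorrelation is r_6 = 0.53; the remaining lags stay at or below 0.05.
The dominant spike at lag 6 indicates a seasonal period of 6.

6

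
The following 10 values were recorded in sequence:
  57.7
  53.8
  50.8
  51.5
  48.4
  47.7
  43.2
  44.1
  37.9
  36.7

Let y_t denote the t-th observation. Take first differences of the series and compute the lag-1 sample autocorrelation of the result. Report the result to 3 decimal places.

First differences Δy: -3.9, -3.0, 0.7, -3.1, -0.7, -4.5, 0.9, -6.2, -1.2
Mean of differences = -2.3333
Numerator Σ(Δy_t−Δȳ)(Δy_{t+1}−Δȳ) = -31.9844
Denominator Σ(Δy_t−Δȳ)² = 46.7400
r_1(Δy) = -31.9844 / 46.7400 = -0.684

-0.684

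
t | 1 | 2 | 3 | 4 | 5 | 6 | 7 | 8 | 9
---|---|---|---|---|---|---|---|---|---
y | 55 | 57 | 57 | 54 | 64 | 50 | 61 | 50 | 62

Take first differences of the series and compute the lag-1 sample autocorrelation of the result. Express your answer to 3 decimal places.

-0.830

First differences Δy: 2, 0, -3, 10, -14, 11, -11, 12
Mean of differences = 0.8750
Numerator Σ(Δy_t−Δȳ)(Δy_{t+1}−Δȳ) = -571.6406
Denominator Σ(Δy_t−Δȳ)² = 688.8750
r_1(Δy) = -571.6406 / 688.8750 = -0.830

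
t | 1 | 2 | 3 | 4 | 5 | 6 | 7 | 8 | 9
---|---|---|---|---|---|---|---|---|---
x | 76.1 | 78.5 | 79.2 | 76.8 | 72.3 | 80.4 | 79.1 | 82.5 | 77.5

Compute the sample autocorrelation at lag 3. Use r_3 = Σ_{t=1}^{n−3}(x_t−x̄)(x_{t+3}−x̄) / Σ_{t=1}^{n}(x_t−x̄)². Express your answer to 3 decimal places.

-0.385

Mean x̄ = (76.1 + 78.5 + 79.2 + 76.8 + 72.3 + 80.4 + 79.1 + 82.5 + 77.5)/9 = 78.0444
Σ(x_t−x̄)(x_{t+3}−x̄) = (2.4198) + (-2.6169) + (2.7220) + (-1.3136) + (-25.5947) + (-1.2825) = -25.6659
Denominator Σ(x_t−x̄)² = 66.6822
r_3 = -25.6659 / 66.6822 = -0.385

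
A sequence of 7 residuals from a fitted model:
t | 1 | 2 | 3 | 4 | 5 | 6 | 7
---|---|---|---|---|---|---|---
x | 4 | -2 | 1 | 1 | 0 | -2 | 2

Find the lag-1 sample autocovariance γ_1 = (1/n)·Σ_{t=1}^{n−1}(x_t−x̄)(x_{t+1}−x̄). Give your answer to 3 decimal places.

Mean x̄ = (4 − 2 + 1 + 1 + 0 − 2 + 2)/7 = 0.5714
Σ_{t=1}^{6}(x_t−x̄)(x_{t+1}−x̄) = -12.1837
γ_1 = -12.1837 / 7 = -1.741

-1.741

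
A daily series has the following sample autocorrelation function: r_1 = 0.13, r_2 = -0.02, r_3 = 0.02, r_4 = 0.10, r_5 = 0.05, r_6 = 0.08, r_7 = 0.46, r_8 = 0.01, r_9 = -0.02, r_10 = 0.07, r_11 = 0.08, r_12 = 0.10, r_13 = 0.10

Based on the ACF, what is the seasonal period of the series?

The largest autocorrelation is r_7 = 0.46; the remaining lags stay at or below 0.13.
The dominant spike at lag 7 indicates a seasonal period of 7.

7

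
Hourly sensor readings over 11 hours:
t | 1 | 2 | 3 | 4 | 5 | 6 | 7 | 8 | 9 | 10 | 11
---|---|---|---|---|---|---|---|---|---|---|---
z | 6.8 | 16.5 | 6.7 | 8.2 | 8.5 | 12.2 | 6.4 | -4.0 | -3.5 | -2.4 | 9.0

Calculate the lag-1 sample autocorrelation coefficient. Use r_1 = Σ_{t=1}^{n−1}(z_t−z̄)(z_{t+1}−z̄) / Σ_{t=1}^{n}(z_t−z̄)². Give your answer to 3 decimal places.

0.431

Mean z̄ = (6.8 + 16.5 + 6.7 + 8.2 + 8.5 + 12.2 + 6.4 − 4.0 − 3.5 − 2.4 + 9.0)/11 = 5.8545
Numerator Σ_{t=1}^{10}(z_t−z̄)(z_{t+1}−z̄) = 185.5634
Denominator Σ(z_t−z̄)² = 430.6473
r_1 = 185.5634 / 430.6473 = 0.431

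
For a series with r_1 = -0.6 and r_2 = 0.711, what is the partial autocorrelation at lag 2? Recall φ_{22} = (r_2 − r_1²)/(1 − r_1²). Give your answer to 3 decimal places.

φ_{22} = (r_2 − r_1²) / (1 − r_1²)
r_1² = (-0.6)² = 0.36
Numerator = 0.711 − 0.3600 = 0.3510; denominator = 1 − 0.3600 = 0.6400
φ_{22} = 0.3510 / 0.6400 = 0.548

0.548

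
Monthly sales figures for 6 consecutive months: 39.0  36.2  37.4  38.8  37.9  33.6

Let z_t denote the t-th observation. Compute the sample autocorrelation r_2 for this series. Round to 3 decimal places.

-0.334

Mean z̄ = (39.0 + 36.2 + 37.4 + 38.8 + 37.9 + 33.6)/6 = 37.1500
Σ(z_t−z̄)(z_{t+2}−z̄) = (0.4625) + (-1.5675) + (0.1875) + (-5.8575) = -6.7750
Denominator Σ(z_t−z̄)² = 20.2750
r_2 = -6.7750 / 20.2750 = -0.334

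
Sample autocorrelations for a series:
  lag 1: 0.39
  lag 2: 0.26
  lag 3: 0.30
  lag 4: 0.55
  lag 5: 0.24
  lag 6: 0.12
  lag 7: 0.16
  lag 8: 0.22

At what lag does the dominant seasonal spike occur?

The largest autocorrelation is r_4 = 0.55; the remaining lags stay at or below 0.39. The elevated value at lag 1 (0.39), dropping to 0.26 at lag 2, reflects decaying short-term dependence rather than seasonality.
The dominant spike at lag 4 indicates a seasonal period of 4.

4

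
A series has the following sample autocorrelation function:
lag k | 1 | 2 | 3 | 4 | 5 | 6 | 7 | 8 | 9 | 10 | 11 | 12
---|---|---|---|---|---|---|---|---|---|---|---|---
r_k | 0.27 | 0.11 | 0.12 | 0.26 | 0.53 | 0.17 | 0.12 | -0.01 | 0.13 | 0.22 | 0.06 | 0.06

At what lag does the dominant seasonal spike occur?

5

The largest autocorrelation is r_5 = 0.53; the remaining lags stay at or below 0.27. The elevated value at lag 1 (0.27), dropping to 0.11 at lag 2, reflects decaying short-term dependence rather than seasonality.
The dominant spike at lag 5 indicates a seasonal period of 5.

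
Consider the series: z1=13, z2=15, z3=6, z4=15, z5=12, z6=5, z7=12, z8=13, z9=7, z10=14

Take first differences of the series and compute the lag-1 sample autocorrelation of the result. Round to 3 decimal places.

First differences Δz: 2, -9, 9, -3, -7, 7, 1, -6, 7
Mean of differences = 0.1111
Numerator Σ(Δz_t−Δz̄)(Δz_{t+1}−Δz̄) = -194.1235
Denominator Σ(Δz_t−Δz̄)² = 358.8889
r_1(Δz) = -194.1235 / 358.8889 = -0.541

-0.541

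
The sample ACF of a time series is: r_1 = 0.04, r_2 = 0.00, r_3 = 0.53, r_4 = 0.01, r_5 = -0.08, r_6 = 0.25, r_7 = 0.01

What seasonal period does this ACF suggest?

3

The largest autocorrelation is r_3 = 0.53, with a weaker echo at lag 6 (0.25); the remaining lags stay at or below 0.04.
The dominant spike at lag 3 indicates a seasonal period of 3.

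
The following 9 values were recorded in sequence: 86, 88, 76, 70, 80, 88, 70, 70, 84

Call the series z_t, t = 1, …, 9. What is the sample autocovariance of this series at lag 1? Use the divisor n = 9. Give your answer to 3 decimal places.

Mean z̄ = (86 + 88 + 76 + 70 + 80 + 88 + 70 + 70 + 84)/9 = 79.1111
Σ_{t=1}^{8}(z_t−z̄)(z_{t+1}−z̄) = 19.2099
γ_1 = 19.2099 / 9 = 2.134

2.134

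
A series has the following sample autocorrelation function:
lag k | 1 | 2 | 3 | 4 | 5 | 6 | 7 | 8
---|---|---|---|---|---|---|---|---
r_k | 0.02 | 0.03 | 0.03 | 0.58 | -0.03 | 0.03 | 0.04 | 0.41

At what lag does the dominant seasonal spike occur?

The largest autocorrelation is r_4 = 0.58, with a weaker echo at lag 8 (0.41); the remaining lags stay at or below 0.04.
The dominant spike at lag 4 indicates a seasonal period of 4.

4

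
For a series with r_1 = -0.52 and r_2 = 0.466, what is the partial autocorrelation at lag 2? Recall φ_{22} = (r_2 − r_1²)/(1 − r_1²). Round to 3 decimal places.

0.268

φ_{22} = (r_2 − r_1²) / (1 − r_1²)
r_1² = (-0.52)² = 0.2704
Numerator = 0.466 − 0.2704 = 0.1956; denominator = 1 − 0.2704 = 0.7296
φ_{22} = 0.1956 / 0.7296 = 0.268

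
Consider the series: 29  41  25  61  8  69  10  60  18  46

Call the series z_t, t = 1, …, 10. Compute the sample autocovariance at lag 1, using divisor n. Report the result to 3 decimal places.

-408.629

Mean z̄ = (29 + 41 + 25 + 61 + 8 + 69 + 10 + 60 + 18 + 46)/10 = 36.7000
Σ_{t=1}^{9}(z_t−z̄)(z_{t+1}−z̄) = -4086.2900
γ_1 = -4086.2900 / 10 = -408.629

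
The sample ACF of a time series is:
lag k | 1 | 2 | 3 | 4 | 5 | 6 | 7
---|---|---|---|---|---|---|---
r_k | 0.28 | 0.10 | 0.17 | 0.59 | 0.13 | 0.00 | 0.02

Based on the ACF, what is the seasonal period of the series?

4

The largest autocorrelation is r_4 = 0.59; the remaining lags stay at or below 0.28. The elevated value at lag 1 (0.28), dropping to 0.10 at lag 2, reflects decaying short-term dependence rather than seasonality.
The dominant spike at lag 4 indicates a seasonal period of 4.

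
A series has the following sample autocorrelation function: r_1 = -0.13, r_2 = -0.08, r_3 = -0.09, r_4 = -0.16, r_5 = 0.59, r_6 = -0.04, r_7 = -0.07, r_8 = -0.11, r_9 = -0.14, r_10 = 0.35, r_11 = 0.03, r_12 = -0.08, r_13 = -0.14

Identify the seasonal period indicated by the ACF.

5

The largest autocorrelation is r_5 = 0.59, with a weaker echo at lag 10 (0.35); the remaining lags stay at or below 0.03.
The dominant spike at lag 5 indicates a seasonal period of 5.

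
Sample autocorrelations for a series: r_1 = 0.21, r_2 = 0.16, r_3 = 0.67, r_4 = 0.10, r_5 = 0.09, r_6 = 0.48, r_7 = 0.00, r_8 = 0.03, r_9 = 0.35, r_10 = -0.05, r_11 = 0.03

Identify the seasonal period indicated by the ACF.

3

The largest autocorrelation is r_3 = 0.67, with weaker echoes at lags 6 (0.48) and 9 (0.35); the remaining lags stay at or below 0.21. The elevated value at lag 1 (0.21), dropping to 0.16 at lag 2, reflects decaying short-term dependence rather than seasonality.
The dominant spike at lag 3 indicates a seasonal period of 3.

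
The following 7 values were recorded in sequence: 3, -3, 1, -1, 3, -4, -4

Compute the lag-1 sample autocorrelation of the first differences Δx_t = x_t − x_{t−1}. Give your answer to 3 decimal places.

-0.625

First differences Δx: -6, 4, -2, 4, -7, 0
Mean of differences = -1.1667
Numerator Σ(Δx_t−Δx̄)(Δx_{t+1}−Δx̄) = -70.5278
Denominator Σ(Δx_t−Δx̄)² = 112.8333
r_1(Δx) = -70.5278 / 112.8333 = -0.625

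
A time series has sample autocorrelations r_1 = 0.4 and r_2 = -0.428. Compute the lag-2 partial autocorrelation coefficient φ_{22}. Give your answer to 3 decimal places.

-0.700

φ_{22} = (r_2 − r_1²) / (1 − r_1²)
r_1² = (0.4)² = 0.16
Numerator = -0.428 − 0.1600 = -0.5880; denominator = 1 − 0.1600 = 0.8400
φ_{22} = -0.5880 / 0.8400 = -0.700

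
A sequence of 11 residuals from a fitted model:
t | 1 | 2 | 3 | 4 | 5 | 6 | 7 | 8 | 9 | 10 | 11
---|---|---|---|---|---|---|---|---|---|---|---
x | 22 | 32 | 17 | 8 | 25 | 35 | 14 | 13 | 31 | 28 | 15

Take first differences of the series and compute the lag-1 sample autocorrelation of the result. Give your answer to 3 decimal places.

First differences Δx: 10, -15, -9, 17, 10, -21, -1, 18, -3, -13
Mean of differences = -0.7000
Numerator Σ(Δx_t−Δx̄)(Δx_{t+1}−Δx̄) = -223.2900
Denominator Σ(Δx_t−Δx̄)² = 1734.1000
r_1(Δx) = -223.2900 / 1734.1000 = -0.129

-0.129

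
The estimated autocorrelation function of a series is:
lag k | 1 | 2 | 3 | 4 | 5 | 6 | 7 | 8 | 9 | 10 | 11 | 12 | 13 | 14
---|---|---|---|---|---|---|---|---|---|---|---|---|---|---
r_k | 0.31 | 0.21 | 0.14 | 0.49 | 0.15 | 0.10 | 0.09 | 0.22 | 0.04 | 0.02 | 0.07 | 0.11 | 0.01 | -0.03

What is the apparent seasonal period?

The largest autocorrelation is r_4 = 0.49; the remaining lags stay at or below 0.31. The elevated value at lag 1 (0.31), dropping to 0.21 at lag 2, reflects decaying short-term dependence rather than seasonality.
The dominant spike at lag 4 indicates a seasonal period of 4.

4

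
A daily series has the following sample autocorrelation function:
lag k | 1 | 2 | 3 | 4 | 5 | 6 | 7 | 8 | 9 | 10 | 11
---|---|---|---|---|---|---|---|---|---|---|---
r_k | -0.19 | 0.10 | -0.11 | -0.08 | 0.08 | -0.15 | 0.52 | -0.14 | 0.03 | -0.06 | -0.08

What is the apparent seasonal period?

7

The largest autocorrelation is r_7 = 0.52; the remaining lags stay at or below 0.10.
The dominant spike at lag 7 indicates a seasonal period of 7.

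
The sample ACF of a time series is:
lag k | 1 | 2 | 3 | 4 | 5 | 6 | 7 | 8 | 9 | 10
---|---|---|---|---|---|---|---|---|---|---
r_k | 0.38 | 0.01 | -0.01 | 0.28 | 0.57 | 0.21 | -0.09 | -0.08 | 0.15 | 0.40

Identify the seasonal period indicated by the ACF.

The largest autocorrelation is r_5 = 0.57, with a weaker echo at lag 10 (0.40); the remaining lags stay at or below 0.38. The elevated value at lag 1 (0.38), dropping to 0.01 at lag 2, reflects decaying short-term dependence rather than seasonality.
The dominant spike at lag 5 indicates a seasonal period of 5.

5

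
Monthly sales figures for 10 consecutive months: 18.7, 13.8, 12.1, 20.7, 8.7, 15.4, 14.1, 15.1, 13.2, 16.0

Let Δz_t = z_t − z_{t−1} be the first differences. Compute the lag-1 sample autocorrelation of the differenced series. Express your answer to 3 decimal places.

First differences Δz: -4.9, -1.7, 8.6, -12.0, 6.7, -1.3, 1.0, -1.9, 2.8
Mean of differences = -0.3000
Numerator Σ(Δz_t−Δz̄)(Δz_{t+1}−Δz̄) = -207.3900
Denominator Σ(Δz_t−Δz̄)² = 303.0800
r_1(Δz) = -207.3900 / 303.0800 = -0.684

-0.684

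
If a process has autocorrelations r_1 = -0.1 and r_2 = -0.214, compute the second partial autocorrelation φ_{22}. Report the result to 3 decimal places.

φ_{22} = (r_2 − r_1²) / (1 − r_1²)
r_1² = (-0.1)² = 0.01
Numerator = -0.214 − 0.0100 = -0.2240; denominator = 1 − 0.0100 = 0.9900
φ_{22} = -0.2240 / 0.9900 = -0.226

-0.226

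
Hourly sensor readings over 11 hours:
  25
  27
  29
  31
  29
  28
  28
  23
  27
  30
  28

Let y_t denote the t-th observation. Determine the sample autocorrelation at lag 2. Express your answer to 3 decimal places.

-0.307

Mean ȳ = (25 + 27 + 29 + 31 + 29 + 28 + 28 + 23 + 27 + 30 + 28)/11 = 27.7273
Numerator Σ_{t=1}^{9}(y_t−ȳ)(y_{t+2}−ȳ) = -15.4215
Denominator Σ(y_t−ȳ)² = 50.1818
r_2 = -15.4215 / 50.1818 = -0.307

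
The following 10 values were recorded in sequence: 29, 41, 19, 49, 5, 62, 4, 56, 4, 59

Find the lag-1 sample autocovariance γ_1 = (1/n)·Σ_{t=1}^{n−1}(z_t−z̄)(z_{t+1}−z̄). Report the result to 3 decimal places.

-456.184

Mean z̄ = (29 + 41 + 19 + 49 + 5 + 62 + 4 + 56 + 4 + 59)/10 = 32.8000
Σ_{t=1}^{9}(z_t−z̄)(z_{t+1}−z̄) = -4561.8400
γ_1 = -4561.8400 / 10 = -456.184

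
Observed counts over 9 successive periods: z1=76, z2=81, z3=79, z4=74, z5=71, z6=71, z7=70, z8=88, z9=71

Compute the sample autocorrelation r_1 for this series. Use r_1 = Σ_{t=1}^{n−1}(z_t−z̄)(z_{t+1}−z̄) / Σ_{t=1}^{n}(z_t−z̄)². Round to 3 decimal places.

-0.197

Mean z̄ = (76 + 81 + 79 + 74 + 71 + 71 + 70 + 88 + 71)/9 = 75.6667
Numerator Σ_{t=1}^{8}(z_t−z̄)(z_{t+1}−z̄) = -57.4444
Denominator Σ(z_t−z̄)² = 292.0000
r_1 = -57.4444 / 292.0000 = -0.197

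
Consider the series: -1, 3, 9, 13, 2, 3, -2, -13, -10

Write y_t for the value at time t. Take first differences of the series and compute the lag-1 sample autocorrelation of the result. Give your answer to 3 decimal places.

First differences Δy: 4, 6, 4, -11, 1, -5, -11, 3
Mean of differences = -1.1250
Numerator Σ(Δy_t−Δȳ)(Δy_{t+1}−Δȳ) = -9.2656
Denominator Σ(Δy_t−Δȳ)² = 334.8750
r_1(Δy) = -9.2656 / 334.8750 = -0.028

-0.028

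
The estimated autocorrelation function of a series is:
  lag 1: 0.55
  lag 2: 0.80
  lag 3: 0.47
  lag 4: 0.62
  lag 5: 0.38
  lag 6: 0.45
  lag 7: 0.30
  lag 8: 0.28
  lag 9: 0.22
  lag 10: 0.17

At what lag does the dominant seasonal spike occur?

The largest autocorrelation is r_2 = 0.80, with a weaker echo at lag 4 (0.62); the remaining lags stay at or below 0.55.
The dominant spike at lag 2 indicates a seasonal period of 2.

2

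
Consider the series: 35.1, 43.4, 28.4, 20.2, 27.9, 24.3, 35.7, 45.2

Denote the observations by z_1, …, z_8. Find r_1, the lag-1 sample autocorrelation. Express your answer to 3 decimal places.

Mean z̄ = (35.1 + 43.4 + 28.4 + 20.2 + 27.9 + 24.3 + 35.7 + 45.2)/8 = 32.5250
Deviations from mean: 2.5750, 10.8750, -4.1250, -12.3250, -4.6250, -8.2250, 3.1750, 12.6750
Numerator Σ_{t=1}^{7}(z_t−z̄)(z_{t+1}−z̄) = 143.1569
Denominator Σ(z_t−z̄)² = 553.5950
r_1 = 143.1569 / 553.5950 = 0.259

0.259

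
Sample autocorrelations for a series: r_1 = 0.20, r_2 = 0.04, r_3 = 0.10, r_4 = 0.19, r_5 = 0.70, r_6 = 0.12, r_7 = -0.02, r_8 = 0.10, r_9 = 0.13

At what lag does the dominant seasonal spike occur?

5

The largest autocorrelation is r_5 = 0.70; the remaining lags stay at or below 0.20.
The dominant spike at lag 5 indicates a seasonal period of 5.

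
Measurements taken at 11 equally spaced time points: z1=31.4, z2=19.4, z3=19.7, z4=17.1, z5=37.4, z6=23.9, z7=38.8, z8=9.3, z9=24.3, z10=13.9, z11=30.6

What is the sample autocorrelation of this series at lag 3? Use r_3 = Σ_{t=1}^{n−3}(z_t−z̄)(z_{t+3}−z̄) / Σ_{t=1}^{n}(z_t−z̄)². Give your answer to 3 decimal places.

-0.731

Mean z̄ = (31.4 + 19.4 + 19.7 + 17.1 + 37.4 + 23.9 + 38.8 + 9.3 + 24.3 + 13.9 + 30.6)/11 = 24.1636
Numerator Σ_{t=1}^{8}(z_t−z̄)(z_{t+3}−z̄) = -659.0440
Denominator Σ(z_t−z̄)² = 902.0855
r_3 = -659.0440 / 902.0855 = -0.731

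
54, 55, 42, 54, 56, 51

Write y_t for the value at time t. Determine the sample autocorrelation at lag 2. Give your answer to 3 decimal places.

Mean ȳ = (54 + 55 + 42 + 54 + 56 + 51)/6 = 52.0000
Deviations from mean: 2.0000, 3.0000, -10.0000, 2.0000, 4.0000, -1.0000
Σ(y_t−ȳ)(y_{t+2}−ȳ) = (-20.0000) + (6.0000) + (-40.0000) + (-2.0000) = -56.0000
Denominator Σ(y_t−ȳ)² = 134.0000
r_2 = -56.0000 / 134.0000 = -0.418

-0.418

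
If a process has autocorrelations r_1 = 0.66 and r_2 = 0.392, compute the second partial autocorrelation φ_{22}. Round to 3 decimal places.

φ_{22} = (r_2 − r_1²) / (1 − r_1²)
r_1² = (0.66)² = 0.4356
Numerator = 0.392 − 0.4356 = -0.0436; denominator = 1 − 0.4356 = 0.5644
φ_{22} = -0.0436 / 0.5644 = -0.077

-0.077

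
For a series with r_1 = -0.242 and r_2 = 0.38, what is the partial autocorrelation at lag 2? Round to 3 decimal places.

0.341

φ_{22} = (r_2 − r_1²) / (1 − r_1²)
r_1² = (-0.242)² = 0.058564
Numerator = 0.38 − 0.0586 = 0.3214; denominator = 1 − 0.0586 = 0.9414
φ_{22} = 0.3214 / 0.9414 = 0.341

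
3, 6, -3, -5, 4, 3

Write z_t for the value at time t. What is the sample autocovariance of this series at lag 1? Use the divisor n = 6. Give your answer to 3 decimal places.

0.426

Mean z̄ = (3 + 6 − 3 − 5 + 4 + 3)/6 = 1.3333
Deviations: 1.6667, 4.6667, -4.3333, -6.3333, 2.6667, 1.6667
Σ_{t=1}^{5}(z_t−z̄)(z_{t+1}−z̄) = 2.5556
γ_1 = 2.5556 / 6 = 0.426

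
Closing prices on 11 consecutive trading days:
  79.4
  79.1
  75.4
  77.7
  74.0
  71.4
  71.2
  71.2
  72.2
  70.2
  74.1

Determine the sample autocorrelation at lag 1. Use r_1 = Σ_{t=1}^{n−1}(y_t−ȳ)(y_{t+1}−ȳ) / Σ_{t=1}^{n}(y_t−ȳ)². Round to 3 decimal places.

Mean ȳ = (79.4 + 79.1 + 75.4 + 77.7 + 74.0 + 71.4 + 71.2 + 71.2 + 72.2 + 70.2 + 74.1)/11 = 74.1727
Numerator Σ_{t=1}^{10}(y_t−ȳ)(y_{t+1}−ȳ) = 67.0720
Denominator Σ(y_t−ȳ)² = 110.6218
r_1 = 67.0720 / 110.6218 = 0.606

0.606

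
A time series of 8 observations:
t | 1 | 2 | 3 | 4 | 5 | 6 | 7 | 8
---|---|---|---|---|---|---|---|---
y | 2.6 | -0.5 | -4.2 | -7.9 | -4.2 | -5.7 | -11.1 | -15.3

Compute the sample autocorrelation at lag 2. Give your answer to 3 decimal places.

-0.021

Mean ȳ = (2.6 − 0.5 − 4.2 − 7.9 − 4.2 − 5.7 − 11.1 − 15.3)/8 = -5.7875
Deviations from mean: 8.3875, 5.2875, 1.5875, -2.1125, 1.5875, 0.0875, -5.3125, -9.5125
Numerator Σ_{t=1}^{6}(y_t−ȳ)(y_{t+2}−ȳ) = -4.7853
Denominator Σ(y_t−ȳ)² = 226.5288
r_2 = -4.7853 / 226.5288 = -0.021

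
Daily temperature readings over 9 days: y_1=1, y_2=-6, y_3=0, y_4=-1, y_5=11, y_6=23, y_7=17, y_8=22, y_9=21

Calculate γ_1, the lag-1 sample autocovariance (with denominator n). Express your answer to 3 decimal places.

80.229

Mean ȳ = (1 − 6 + 0 − 1 + 11 + 23 + 17 + 22 + 21)/9 = 9.7778
Σ_{t=1}^{8}(y_t−ȳ)(y_{t+1}−ȳ) = 722.0617
γ_1 = 722.0617 / 9 = 80.229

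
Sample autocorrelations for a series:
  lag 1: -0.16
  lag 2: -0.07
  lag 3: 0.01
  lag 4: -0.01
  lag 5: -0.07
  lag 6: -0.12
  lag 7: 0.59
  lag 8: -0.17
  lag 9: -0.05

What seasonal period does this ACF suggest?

7

The largest autocorrelation is r_7 = 0.59; the remaining lags stay at or below 0.01.
The dominant spike at lag 7 indicates a seasonal period of 7.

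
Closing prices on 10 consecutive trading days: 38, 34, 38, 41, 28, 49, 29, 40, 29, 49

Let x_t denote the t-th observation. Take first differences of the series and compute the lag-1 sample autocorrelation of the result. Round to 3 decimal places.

First differences Δx: -4, 4, 3, -13, 21, -20, 11, -11, 20
Mean of differences = 1.2222
Numerator Σ(Δx_t−Δx̄)(Δx_{t+1}−Δx̄) = -1292.3827
Denominator Σ(Δx_t−Δx̄)² = 1679.5556
r_1(Δx) = -1292.3827 / 1679.5556 = -0.769

-0.769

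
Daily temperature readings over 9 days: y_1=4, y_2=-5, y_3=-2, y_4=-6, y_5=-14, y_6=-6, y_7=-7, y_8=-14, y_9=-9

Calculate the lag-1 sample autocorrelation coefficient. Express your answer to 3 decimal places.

Mean ȳ = (4 − 5 − 2 − 6 − 14 − 6 − 7 − 14 − 9)/9 = -6.5556
Numerator Σ_{t=1}^{8}(y_t−ȳ)(y_{t+1}−ȳ) = 39.0247
Denominator Σ(y_t−ȳ)² = 252.2222
r_1 = 39.0247 / 252.2222 = 0.155

0.155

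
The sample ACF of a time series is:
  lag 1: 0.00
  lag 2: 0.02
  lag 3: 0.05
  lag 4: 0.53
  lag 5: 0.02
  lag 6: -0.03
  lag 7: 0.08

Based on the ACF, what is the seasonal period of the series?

4

The largest autocorrelation is r_4 = 0.53; the remaining lags stay at or below 0.08.
The dominant spike at lag 4 indicates a seasonal period of 4.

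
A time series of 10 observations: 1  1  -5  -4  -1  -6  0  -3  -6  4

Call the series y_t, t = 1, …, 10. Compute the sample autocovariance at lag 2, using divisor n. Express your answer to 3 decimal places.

Mean ȳ = (1 + 1 − 5 − 4 − 1 − 6 + 0 − 3 − 6 + 4)/10 = -1.9000
Σ_{t=1}^{8}(y_t−ȳ)(y_{t+2}−ȳ) = -17.3200
γ_2 = -17.3200 / 10 = -1.732

-1.732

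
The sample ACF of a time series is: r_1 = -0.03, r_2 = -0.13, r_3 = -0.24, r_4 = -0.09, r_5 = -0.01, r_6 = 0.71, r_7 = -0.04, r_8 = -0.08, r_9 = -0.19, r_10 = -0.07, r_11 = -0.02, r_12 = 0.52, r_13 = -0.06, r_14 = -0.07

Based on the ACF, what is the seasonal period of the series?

6

The largest autocorrelation is r_6 = 0.71, with a weaker echo at lag 12 (0.52); the remaining lags stay at or below -0.01.
The dominant spike at lag 6 indicates a seasonal period of 6.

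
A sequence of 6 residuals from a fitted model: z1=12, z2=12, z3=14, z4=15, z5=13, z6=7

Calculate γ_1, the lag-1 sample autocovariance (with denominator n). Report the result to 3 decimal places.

0.495

Mean z̄ = (12 + 12 + 14 + 15 + 13 + 7)/6 = 12.1667
Σ_{t=1}^{5}(z_t−z̄)(z_{t+1}−z̄) = 2.9722
γ_1 = 2.9722 / 6 = 0.495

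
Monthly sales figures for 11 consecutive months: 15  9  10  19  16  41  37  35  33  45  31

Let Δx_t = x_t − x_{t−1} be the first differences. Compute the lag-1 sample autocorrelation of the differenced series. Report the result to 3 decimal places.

-0.403

First differences Δx: -6, 1, 9, -3, 25, -4, -2, -2, 12, -14
Mean of differences = 1.6000
Numerator Σ(Δx_t−Δx̄)(Δx_{t+1}−Δx̄) = -439.1600
Denominator Σ(Δx_t−Δx̄)² = 1090.4000
r_1(Δx) = -439.1600 / 1090.4000 = -0.403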